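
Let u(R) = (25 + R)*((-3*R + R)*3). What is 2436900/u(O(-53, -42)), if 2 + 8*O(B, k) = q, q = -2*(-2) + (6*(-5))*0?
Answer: -6498400/101 ≈ -64341.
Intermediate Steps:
q = 4 (q = 4 - 30*0 = 4 + 0 = 4)
O(B, k) = ¼ (O(B, k) = -¼ + (⅛)*4 = -¼ + ½ = ¼)
u(R) = -6*R*(25 + R) (u(R) = (25 + R)*(-2*R*3) = (25 + R)*(-6*R) = -6*R*(25 + R))
2436900/u(O(-53, -42)) = 2436900/((-6*¼*(25 + ¼))) = 2436900/((-6*¼*101/4)) = 2436900/(-303/8) = 2436900*(-8/303) = -6498400/101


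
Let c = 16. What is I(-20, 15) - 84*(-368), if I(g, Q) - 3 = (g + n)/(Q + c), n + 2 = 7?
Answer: 958350/31 ≈ 30915.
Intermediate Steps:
n = 5 (n = -2 + 7 = 5)
I(g, Q) = 3 + (5 + g)/(16 + Q) (I(g, Q) = 3 + (g + 5)/(Q + 16) = 3 + (5 + g)/(16 + Q))
I(-20, 15) - 84*(-368) = (53 - 20 + 3*15)/(16 + 15) - 84*(-368) = (53 - 20 + 45)/31 + 30912 = (1/31)*78 + 30912 = 78/31 + 30912 = 958350/31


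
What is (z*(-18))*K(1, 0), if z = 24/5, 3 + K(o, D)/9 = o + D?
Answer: 7776/5 ≈ 1555.2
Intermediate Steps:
K(o, D) = -27 + 9*D + 9*o (K(o, D) = -27 + 9*(o + D) = -27 + 9*(D + o) = -27 + (9*D + 9*o) = -27 + 9*D + 9*o)
z = 24/5 (z = 24*(⅕) = 24/5 ≈ 4.8000)
(z*(-18))*K(1, 0) = ((24/5)*(-18))*(-27 + 9*0 + 9*1) = -432*(-27 + 0 + 9)/5 = -432/5*(-18) = 7776/5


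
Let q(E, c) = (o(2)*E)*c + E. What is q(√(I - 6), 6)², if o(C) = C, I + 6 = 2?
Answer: -1690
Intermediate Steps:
I = -4 (I = -6 + 2 = -4)
q(E, c) = E + 2*E*c (q(E, c) = (2*E)*c + E = 2*E*c + E = E + 2*E*c)
q(√(I - 6), 6)² = (√(-4 - 6)*(1 + 2*6))² = (√(-10)*(1 + 12))² = ((I*√10)*13)² = (13*I*√10)² = -1690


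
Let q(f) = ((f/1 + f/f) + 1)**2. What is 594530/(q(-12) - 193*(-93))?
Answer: 594530/18049 ≈ 32.940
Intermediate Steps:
q(f) = (2 + f)**2 (q(f) = ((f*1 + 1) + 1)**2 = ((f + 1) + 1)**2 = ((1 + f) + 1)**2 = (2 + f)**2)
594530/(q(-12) - 193*(-93)) = 594530/((2 - 12)**2 - 193*(-93)) = 594530/((-10)**2 + 17949) = 594530/(100 + 17949) = 594530/18049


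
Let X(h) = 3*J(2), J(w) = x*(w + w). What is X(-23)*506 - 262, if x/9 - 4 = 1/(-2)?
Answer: 191006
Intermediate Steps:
x = 63/2 (x = 36 + 9/(-2) = 36 + 9*(-½) = 36 - 9/2 = 63/2 ≈ 31.500)
J(w) = 63*w (J(w) = 63*(w + w)/2 = 63*(2*w)/2 = 63*w)
X(h) = 378 (X(h) = 3*(63*2) = 3*126 = 378)
X(-23)*506 - 262 = 378*506 - 262 = 191268 - 262 = 191006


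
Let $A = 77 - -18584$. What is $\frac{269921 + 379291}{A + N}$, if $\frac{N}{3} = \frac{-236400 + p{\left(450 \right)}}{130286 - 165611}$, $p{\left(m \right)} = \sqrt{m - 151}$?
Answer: $\frac{840775933703913750}{24193328959802663} + \frac{3822235650 \sqrt{299}}{24193328959802663} \approx 34.752$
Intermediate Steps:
$p{\left(m \right)} = \sqrt{-151 + m}$
$A = 18661$ ($A = 77 + 18584 = 18661$)
$N = \frac{3152}{157} - \frac{\sqrt{299}}{11775}$ ($N = 3 \frac{-236400 + \sqrt{-151 + 450}}{130286 - 165611} = 3 \frac{-236400 + \sqrt{299}}{-35325} = 3 \left(-236400 + \sqrt{299}\right) \left(- \frac{1}{35325}\right) = 3 \left(\frac{3152}{471} - \frac{\sqrt{299}}{35325}\right) = \frac{3152}{157} - \frac{\sqrt{299}}{11775} \approx 20.075$)
$\frac{269921 + 379291}{A + N} = \frac{269921 + 379291}{18661 + \left(\frac{3152}{157} - \frac{\sqrt{299}}{11775}\right)} = \frac{649212}{\frac{2932929}{157} - \frac{\sqrt{299}}{11775}}$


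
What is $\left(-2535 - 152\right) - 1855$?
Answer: $-4542$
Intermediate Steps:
$\left(-2535 - 152\right) - 1855 = -2687 - 1855 = -4542$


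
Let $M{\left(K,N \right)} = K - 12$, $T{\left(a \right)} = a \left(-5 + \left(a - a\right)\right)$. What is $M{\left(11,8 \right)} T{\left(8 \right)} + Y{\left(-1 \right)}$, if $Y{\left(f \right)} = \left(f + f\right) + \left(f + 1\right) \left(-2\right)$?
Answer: $38$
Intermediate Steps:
$T{\left(a \right)} = - 5 a$ ($T{\left(a \right)} = a \left(-5 + 0\right) = a \left(-5\right) = - 5 a$)
$M{\left(K,N \right)} = -12 + K$
$Y{\left(f \right)} = -2$ ($Y{\left(f \right)} = 2 f + \left(1 + f\right) \left(-2\right) = 2 f - \left(2 + 2 f\right) = -2$)
$M{\left(11,8 \right)} T{\left(8 \right)} + Y{\left(-1 \right)} = \left(-12 + 11\right) \left(\left(-5\right) 8\right) - 2 = \left(-1\right) \left(-40\right) - 2 = 40 - 2 = 38$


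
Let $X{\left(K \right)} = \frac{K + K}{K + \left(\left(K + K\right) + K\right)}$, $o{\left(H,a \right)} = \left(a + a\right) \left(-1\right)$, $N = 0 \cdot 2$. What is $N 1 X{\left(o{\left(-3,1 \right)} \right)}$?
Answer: $0$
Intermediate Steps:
$N = 0$
$o{\left(H,a \right)} = - 2 a$ ($o{\left(H,a \right)} = 2 a \left(-1\right) = - 2 a$)
$X{\left(K \right)} = \frac{1}{2}$ ($X{\left(K \right)} = \frac{2 K}{K + \left(2 K + K\right)} = \frac{2 K}{K + 3 K} = \frac{2 K}{4 K} = 2 K \frac{1}{4 K} = \frac{1}{2}$)
$N 1 X{\left(o{\left(-3,1 \right)} \right)} = 0 \cdot 1 \cdot \frac{1}{2} = 0 \cdot \frac{1}{2} = 0$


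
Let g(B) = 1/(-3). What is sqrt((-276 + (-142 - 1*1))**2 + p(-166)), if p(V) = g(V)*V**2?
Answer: sqrt(1497381)/3 ≈ 407.89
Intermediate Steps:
g(B) = -1/3
p(V) = -V**2/3
sqrt((-276 + (-142 - 1*1))**2 + p(-166)) = sqrt((-276 + (-142 - 1*1))**2 - 1/3*(-166)**2) = sqrt((-276 + (-142 - 1))**2 - 1/3*27556) = sqrt((-276 - 143)**2 - 27556/3) = sqrt((-419)**2 - 27556/3) = sqrt(175561 - 27556/3) = sqrt(499127/3) = sqrt(1497381)/3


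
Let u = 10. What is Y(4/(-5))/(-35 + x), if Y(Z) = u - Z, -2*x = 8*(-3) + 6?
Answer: -27/65 ≈ -0.41538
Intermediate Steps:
x = 9 (x = -(8*(-3) + 6)/2 = -(-24 + 6)/2 = -½*(-18) = 9)
Y(Z) = 10 - Z
Y(4/(-5))/(-35 + x) = (10 - 4/(-5))/(-35 + 9) = (10 - 4*(-1)/5)/(-26) = (10 - 1*(-⅘))*(-1/26) = (10 + ⅘)*(-1/26) = (54/5)*(-1/26) = -27/65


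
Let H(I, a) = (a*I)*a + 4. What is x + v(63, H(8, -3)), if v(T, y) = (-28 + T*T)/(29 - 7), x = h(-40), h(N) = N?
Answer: 3061/22 ≈ 139.14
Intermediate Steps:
H(I, a) = 4 + I*a**2 (H(I, a) = (I*a)*a + 4 = I*a**2 + 4 = 4 + I*a**2)
x = -40
v(T, y) = -14/11 + T**2/22 (v(T, y) = (-28 + T**2)/22 = (-28 + T**2)*(1/22) = -14/11 + T**2/22)
x + v(63, H(8, -3)) = -40 + (-14/11 + (1/22)*63**2) = -40 + (-14/11 + (1/22)*3969) = -40 + (-14/11 + 3969/22) = -40 + 3941/22 = 3061/22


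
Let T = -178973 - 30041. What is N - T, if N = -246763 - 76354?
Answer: -114103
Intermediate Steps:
T = -209014
N = -323117
N - T = -323117 - 1*(-209014) = -323117 + 209014 = -114103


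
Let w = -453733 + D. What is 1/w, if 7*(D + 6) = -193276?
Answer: -7/3369449 ≈ -2.0775e-6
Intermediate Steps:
D = -193318/7 (D = -6 + (⅐)*(-193276) = -6 - 193276/7 = -193318/7 ≈ -27617.)
w = -3369449/7 (w = -453733 - 193318/7 = -3369449/7 ≈ -4.8135e+5)
1/w = 1/(-3369449/7) = -7/3369449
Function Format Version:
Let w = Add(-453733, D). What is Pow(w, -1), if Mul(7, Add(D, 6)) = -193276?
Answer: Rational(-7, 3369449) ≈ -2.0775e-6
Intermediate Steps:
D = Rational(-193318, 7) (D = Add(-6, Mul(Rational(1, 7), -193276)) = Add(-6, Rational(-193276, 7)) = Rational(-193318, 7) ≈ -27617.)
w = Rational(-3369449, 7) (w = Add(-453733, Rational(-193318, 7)) = Rational(-3369449, 7) ≈ -4.8135e+5)
Pow(w, -1) = Pow(Rational(-3369449, 7), -1) = Rational(-7, 3369449)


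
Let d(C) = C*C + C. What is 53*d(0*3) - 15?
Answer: -15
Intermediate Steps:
d(C) = C + C**2 (d(C) = C**2 + C = C + C**2)
53*d(0*3) - 15 = 53*((0*3)*(1 + 0*3)) - 15 = 53*(0*(1 + 0)) - 15 = 53*(0*1) - 15 = 53*0 - 15 = 0 - 15 = -15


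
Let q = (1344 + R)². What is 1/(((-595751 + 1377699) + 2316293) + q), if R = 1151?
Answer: 1/9323266 ≈ 1.0726e-7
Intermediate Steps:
q = 6225025 (q = (1344 + 1151)² = 2495² = 6225025)
1/(((-595751 + 1377699) + 2316293) + q) = 1/(((-595751 + 1377699) + 2316293) + 6225025) = 1/((781948 + 2316293) + 6225025) = 1/(3098241 + 6225025) = 1/9323266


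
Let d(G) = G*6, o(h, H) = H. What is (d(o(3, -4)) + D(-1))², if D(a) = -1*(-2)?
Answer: 484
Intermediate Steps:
d(G) = 6*G
D(a) = 2
(d(o(3, -4)) + D(-1))² = (6*(-4) + 2)² = (-24 + 2)² = (-22)² = 484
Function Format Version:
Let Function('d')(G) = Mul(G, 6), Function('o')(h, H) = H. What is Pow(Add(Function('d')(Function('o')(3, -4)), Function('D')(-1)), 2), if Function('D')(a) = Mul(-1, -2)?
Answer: 484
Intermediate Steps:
Function('d')(G) = Mul(6, G)
Function('D')(a) = 2
Pow(Add(Function('d')(Function('o')(3, -4)), Function('D')(-1)), 2) = Pow(Add(Mul(6, -4), 2), 2) = Pow(Add(-24, 2), 2) = Pow(-22, 2) = 484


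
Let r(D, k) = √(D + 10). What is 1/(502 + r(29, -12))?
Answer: 502/251965 - √39/251965 ≈ 0.0019676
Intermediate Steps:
r(D, k) = √(10 + D)
1/(502 + r(29, -12)) = 1/(502 + √(10 + 29)) = 1/(502 + √39)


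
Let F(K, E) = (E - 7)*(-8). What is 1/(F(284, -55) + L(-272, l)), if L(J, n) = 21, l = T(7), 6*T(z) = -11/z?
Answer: 1/517 ≈ 0.0019342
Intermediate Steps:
T(z) = -11/(6*z) (T(z) = (-11/z)/6 = -11/(6*z))
l = -11/42 (l = -11/6/7 = -11/6*⅐ = -11/42 ≈ -0.26190)
F(K, E) = 56 - 8*E (F(K, E) = (-7 + E)*(-8) = 56 - 8*E)
1/(F(284, -55) + L(-272, l)) = 1/((56 - 8*(-55)) + 21) = 1/((56 + 440) + 21) = 1/(496 + 21) = 1/517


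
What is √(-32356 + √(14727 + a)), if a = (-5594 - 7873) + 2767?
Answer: √(-32356 + √4027) ≈ 179.7*I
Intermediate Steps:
a = -10700 (a = -13467 + 2767 = -10700)
√(-32356 + √(14727 + a)) = √(-32356 + √(14727 - 10700)) = √(-32356 + √4027)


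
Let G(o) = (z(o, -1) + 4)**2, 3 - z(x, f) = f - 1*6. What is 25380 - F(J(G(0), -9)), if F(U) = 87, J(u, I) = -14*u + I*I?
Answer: 25293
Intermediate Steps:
z(x, f) = 9 - f (z(x, f) = 3 - (f - 1*6) = 3 - (f - 6) = 3 - (-6 + f) = 3 + (6 - f) = 9 - f)
G(o) = 196 (G(o) = ((9 - 1*(-1)) + 4)**2 = ((9 + 1) + 4)**2 = (10 + 4)**2 = 14**2 = 196)
J(u, I) = I**2 - 14*u (J(u, I) = -14*u + I**2 = I**2 - 14*u)
25380 - F(J(G(0), -9)) = 25380 - 1*87 = 25380 - 87 = 25293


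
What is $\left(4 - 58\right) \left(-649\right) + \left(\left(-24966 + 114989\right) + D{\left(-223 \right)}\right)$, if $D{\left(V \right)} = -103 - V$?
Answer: $125189$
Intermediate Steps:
$\left(4 - 58\right) \left(-649\right) + \left(\left(-24966 + 114989\right) + D{\left(-223 \right)}\right) = \left(4 - 58\right) \left(-649\right) + \left(\left(-24966 + 114989\right) - -120\right) = \left(-54\right) \left(-649\right) + \left(90023 + \left(-103 + 223\right)\right) = 35046 + \left(90023 + 120\right) = 35046 + 90143 = 125189$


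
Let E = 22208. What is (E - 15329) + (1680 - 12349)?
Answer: -3790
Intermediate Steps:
(E - 15329) + (1680 - 12349) = (22208 - 15329) + (1680 - 12349) = 6879 - 10669 = -3790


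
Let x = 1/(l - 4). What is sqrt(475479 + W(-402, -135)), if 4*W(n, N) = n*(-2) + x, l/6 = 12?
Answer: sqrt(2199544337)/68 ≈ 689.70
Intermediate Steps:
l = 72 (l = 6*12 = 72)
x = 1/68 (x = 1/(72 - 4) = 1/68 ≈ 0.014706)
W(n, N) = 1/272 - n/2 (W(n, N) = (n*(-2) + 1/68)/4 = (-2*n + 1/68)/4 = (1/68 - 2*n)/4 = 1/272 - n/2)
sqrt(475479 + W(-402, -135)) = sqrt(475479 + (1/272 - 1/2*(-402))) = sqrt(475479 + (1/272 + 201)) = sqrt(475479 + 54673/272) = sqrt(129384961/272) = sqrt(2199544337)/68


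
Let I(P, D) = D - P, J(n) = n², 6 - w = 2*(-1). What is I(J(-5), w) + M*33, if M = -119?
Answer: -3944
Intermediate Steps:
w = 8 (w = 6 - 2*(-1) = 6 - 1*(-2) = 6 + 2 = 8)
I(J(-5), w) + M*33 = (8 - 1*(-5)²) - 119*33 = (8 - 1*25) - 3927 = (8 - 25) - 3927 = -17 - 3927 = -3944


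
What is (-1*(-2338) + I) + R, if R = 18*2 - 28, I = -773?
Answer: 1573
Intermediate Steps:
R = 8 (R = 36 - 28 = 8)
(-1*(-2338) + I) + R = (-1*(-2338) - 773) + 8 = (2338 - 773) + 8 = 1565 + 8 = 1573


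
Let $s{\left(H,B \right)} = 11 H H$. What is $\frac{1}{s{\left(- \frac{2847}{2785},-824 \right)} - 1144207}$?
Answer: $- \frac{7756225}{8874637779076} \approx -8.7398 \cdot 10^{-7}$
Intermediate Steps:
$s{\left(H,B \right)} = 11 H^{2}$
$\frac{1}{s{\left(- \frac{2847}{2785},-824 \right)} - 1144207} = \frac{1}{11 \left(- \frac{2847}{2785}\right)^{2} - 1144207} = \frac{1}{11 \cdot \frac{8105409}{7756225} - 1144207} = \frac{1}{\frac{89159499}{7756225} - 1144207} = \frac{1}{- \frac{8874637779076}{7756225}} = - \frac{7756225}{8874637779076}$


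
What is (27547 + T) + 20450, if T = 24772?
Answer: 72769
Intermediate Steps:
(27547 + T) + 20450 = (27547 + 24772) + 20450 = 52319 + 20450 = 72769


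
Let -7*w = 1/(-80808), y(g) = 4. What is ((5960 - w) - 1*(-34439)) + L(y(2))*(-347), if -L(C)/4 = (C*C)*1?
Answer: 35414025191/565656 ≈ 62607.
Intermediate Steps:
L(C) = -4*C² (L(C) = -4*C*C = -4*C²)
w = 1/565656 (w = -⅐/(-80808) = -⅐*(-1/80808) = 1/565656 ≈ 1.7679e-6)
((5960 - w) - 1*(-34439)) + L(y(2))*(-347) = ((5960 - 1*1/565656) - 1*(-34439)) - 4*4²*(-347) = ((5960 - 1/565656) + 34439) - 4*16*(-347) = (3371309759/565656 + 34439) - 64*(-347) = 22851936743/565656 + 22208 = 35414025191/565656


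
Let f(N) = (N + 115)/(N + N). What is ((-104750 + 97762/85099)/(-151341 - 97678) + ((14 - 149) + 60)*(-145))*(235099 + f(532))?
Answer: 8235661696604129016547/3221072717912 ≈ 2.5568e+9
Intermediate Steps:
f(N) = (115 + N)/(2*N) (f(N) = (115 + N)/((2*N)) = (115 + N)*(1/(2*N)) = (115 + N)/(2*N))
((-104750 + 97762/85099)/(-151341 - 97678) + ((14 - 149) + 60)*(-145))*(235099 + f(532)) = ((-104750 + 97762/85099)/(-151341 - 97678) + ((14 - 149) + 60)*(-145))*(235099 + (½)*(115 + 532)/532) = ((-104750 + 97762*(1/85099))/(-249019) + (-135 + 60)*(-145))*(235099 + (½)*(1/532)*647) = ((-104750 + 13966/12157)*(-1/249019) - 75*(-145))*(235099 + 647/1064) = (-1273431784/12157*(-1/249019) + 10875)*(250145983/1064) = (1273431784/3027323983 + 10875)*(250145983/1064) = (32923421746909/3027323983)*(250145983/1064) = 8235661696604129016547/3221072717912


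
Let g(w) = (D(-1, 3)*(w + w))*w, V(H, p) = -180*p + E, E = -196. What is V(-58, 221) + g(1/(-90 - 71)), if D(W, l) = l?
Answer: -1036217890/25921 ≈ -39976.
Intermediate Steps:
V(H, p) = -196 - 180*p (V(H, p) = -180*p - 196 = -196 - 180*p)
g(w) = 6*w**2 (g(w) = (3*(w + w))*w = (3*(2*w))*w = (6*w)*w = 6*w**2)
V(-58, 221) + g(1/(-90 - 71)) = (-196 - 180*221) + 6*(1/(-90 - 71))**2 = (-196 - 39780) + 6*(1/(-161))**2 = -39976 + 6*(-1/161)**2 = -39976 + 6*(1/25921) = -39976 + 6/25921 = -1036217890/25921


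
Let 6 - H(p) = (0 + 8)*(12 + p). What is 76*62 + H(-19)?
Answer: 4774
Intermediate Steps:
H(p) = -90 - 8*p (H(p) = 6 - (0 + 8)*(12 + p) = 6 - 8*(12 + p) = 6 - (96 + 8*p) = 6 + (-96 - 8*p) = -90 - 8*p)
76*62 + H(-19) = 76*62 + (-90 - 8*(-19)) = 4712 + (-90 + 152) = 4712 + 62 = 4774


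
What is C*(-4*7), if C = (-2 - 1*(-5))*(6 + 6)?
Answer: -1008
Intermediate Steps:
C = 36 (C = (-2 + 5)*12 = 3*12 = 36)
C*(-4*7) = 36*(-4*7) = 36*(-28) = -1008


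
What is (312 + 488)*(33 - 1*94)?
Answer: -48800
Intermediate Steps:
(312 + 488)*(33 - 1*94) = 800*(33 - 94) = 800*(-61) = -48800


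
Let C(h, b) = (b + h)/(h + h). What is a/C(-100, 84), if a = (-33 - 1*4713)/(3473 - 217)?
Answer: -59325/3256 ≈ -18.220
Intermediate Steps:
C(h, b) = (b + h)/(2*h) (C(h, b) = (b + h)/((2*h)) = (b + h)*(1/(2*h)) = (b + h)/(2*h))
a = -2373/1628 (a = (-33 - 4713)/3256 = -4746*1/3256 = -2373/1628 ≈ -1.4576)
a/C(-100, 84) = -2373*(-200/(84 - 100))/1628 = -2373/(1628*((1/2)*(-1/100)*(-16))) = -2373/(1628*2/25) = -2373/1628*25/2 = -59325/3256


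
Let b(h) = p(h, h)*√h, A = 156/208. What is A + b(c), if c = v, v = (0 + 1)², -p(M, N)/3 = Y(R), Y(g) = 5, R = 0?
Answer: -57/4 ≈ -14.250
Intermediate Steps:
p(M, N) = -15 (p(M, N) = -3*5 = -15)
v = 1 (v = 1² = 1)
A = ¾ (A = 156*(1/208) = ¾ ≈ 0.75000)
c = 1
b(h) = -15*√h
A + b(c) = ¾ - 15*√1 = ¾ - 15*1 = ¾ - 15 = -57/4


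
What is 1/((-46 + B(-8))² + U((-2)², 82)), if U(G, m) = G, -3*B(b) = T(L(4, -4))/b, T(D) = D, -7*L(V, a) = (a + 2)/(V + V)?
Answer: 451584/957296257 ≈ 0.00047173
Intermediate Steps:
L(V, a) = -(2 + a)/(14*V) (L(V, a) = -(a + 2)/(7*(V + V)) = -(2 + a)/(7*(2*V)) = -(2 + a)*1/(2*V)/7 = -(2 + a)/(14*V))
B(b) = -1/(84*b) (B(b) = -(1/14)*(-2 - 1*(-4))/4/(3*b) = -(1/14)*(¼)*(-2 + 4)/(3*b) = -(1/14)*(¼)*2/(3*b) = -1/(84*b))
1/((-46 + B(-8))² + U((-2)², 82)) = 1/((-46 - 1/84/(-8))² + (-2)²) = 1/((-46 - 1/84*(-⅛))² + 4) = 1/((-46 + 1/672)² + 4) = 1/((-30911/672)² + 4) = 1/(955489921/451584 + 4) = 1/(957296257/451584) = 451584/957296257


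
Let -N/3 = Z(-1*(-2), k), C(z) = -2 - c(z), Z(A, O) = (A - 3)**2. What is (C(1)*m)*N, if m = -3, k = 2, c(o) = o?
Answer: -27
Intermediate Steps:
Z(A, O) = (-3 + A)**2
C(z) = -2 - z
N = -3 (N = -3*(-3 - 1*(-2))**2 = -3*(-3 + 2)**2 = -3*(-1)**2 = -3*1 = -3)
(C(1)*m)*N = ((-2 - 1*1)*(-3))*(-3) = ((-2 - 1)*(-3))*(-3) = -3*(-3)*(-3) = 9*(-3) = -27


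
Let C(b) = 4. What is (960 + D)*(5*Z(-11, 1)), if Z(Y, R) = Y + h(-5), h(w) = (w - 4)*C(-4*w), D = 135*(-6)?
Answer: -35250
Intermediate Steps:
D = -810
h(w) = -16 + 4*w (h(w) = (w - 4)*4 = (-4 + w)*4 = -16 + 4*w)
Z(Y, R) = -36 + Y (Z(Y, R) = Y + (-16 + 4*(-5)) = Y + (-16 - 20) = Y - 36 = -36 + Y)
(960 + D)*(5*Z(-11, 1)) = (960 - 810)*(5*(-36 - 11)) = 150*(5*(-47)) = 150*(-235) = -35250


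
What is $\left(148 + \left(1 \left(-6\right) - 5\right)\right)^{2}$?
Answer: $18769$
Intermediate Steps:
$\left(148 + \left(1 \left(-6\right) - 5\right)\right)^{2} = \left(148 - 11\right)^{2} = 137^{2} = 18769$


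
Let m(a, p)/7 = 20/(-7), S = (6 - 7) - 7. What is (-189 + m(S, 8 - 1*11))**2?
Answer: 43681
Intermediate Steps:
S = -8 (S = -1 - 7 = -8)
m(a, p) = -20 (m(a, p) = 7*(20/(-7)) = 7*(20*(-1/7)) = 7*(-20/7) = -20)
(-189 + m(S, 8 - 1*11))**2 = (-189 - 20)**2 = (-209)**2 = 43681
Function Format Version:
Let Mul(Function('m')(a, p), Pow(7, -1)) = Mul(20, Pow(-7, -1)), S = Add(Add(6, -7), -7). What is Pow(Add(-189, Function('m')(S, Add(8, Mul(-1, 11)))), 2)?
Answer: 43681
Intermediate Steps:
S = -8 (S = Add(-1, -7) = -8)
Function('m')(a, p) = -20 (Function('m')(a, p) = Mul(7, Mul(20, Pow(-7, -1))) = Mul(7, Mul(20, Rational(-1, 7))) = Mul(7, Rational(-20, 7)) = -20)
Pow(Add(-189, Function('m')(S, Add(8, Mul(-1, 11)))), 2) = Pow(Add(-189, -20), 2) = Pow(-209, 2) = 43681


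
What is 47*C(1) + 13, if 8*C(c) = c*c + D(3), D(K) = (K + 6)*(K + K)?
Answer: 2689/8 ≈ 336.13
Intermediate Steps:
D(K) = 2*K*(6 + K) (D(K) = (6 + K)*(2*K) = 2*K*(6 + K))
C(c) = 27/4 + c²/8 (C(c) = (c*c + 2*3*(6 + 3))/8 = (c² + 2*3*9)/8 = (c² + 54)/8 = (54 + c²)/8 = 27/4 + c²/8)
47*C(1) + 13 = 47*(27/4 + (⅛)*1²) + 13 = 47*(27/4 + (⅛)*1) + 13 = 47*(27/4 + ⅛) + 13 = 47*(55/8) + 13 = 2585/8 + 13 = 2689/8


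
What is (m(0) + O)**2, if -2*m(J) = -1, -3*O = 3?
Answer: 1/4 ≈ 0.25000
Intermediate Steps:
O = -1 (O = -1/3*3 = -1)
m(J) = 1/2 (m(J) = -1/2*(-1) = 1/2)
(m(0) + O)**2 = (1/2 - 1)**2 = (-1/2)**2 = 1/4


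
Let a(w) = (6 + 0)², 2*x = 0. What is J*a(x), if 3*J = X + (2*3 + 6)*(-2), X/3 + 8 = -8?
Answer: -864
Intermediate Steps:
X = -48 (X = -24 + 3*(-8) = -24 - 24 = -48)
x = 0 (x = (½)*0 = 0)
a(w) = 36 (a(w) = 6² = 36)
J = -24 (J = (-48 + (2*3 + 6)*(-2))/3 = (-48 + (6 + 6)*(-2))/3 = (-48 + 12*(-2))/3 = (-48 - 24)/3 = (⅓)*(-72) = -24)
J*a(x) = -24*36 = -864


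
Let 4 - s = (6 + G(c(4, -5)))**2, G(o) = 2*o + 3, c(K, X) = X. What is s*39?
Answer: 117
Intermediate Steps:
G(o) = 3 + 2*o
s = 3 (s = 4 - (6 + (3 + 2*(-5)))**2 = 4 - (6 + (3 - 10))**2 = 4 - (6 - 7)**2 = 4 - 1*(-1)**2 = 4 - 1*1 = 4 - 1 = 3)
s*39 = 3*39 = 117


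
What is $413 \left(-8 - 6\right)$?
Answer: $-5782$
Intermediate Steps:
$413 \left(-8 - 6\right) = 413 \left(-14\right) = -5782$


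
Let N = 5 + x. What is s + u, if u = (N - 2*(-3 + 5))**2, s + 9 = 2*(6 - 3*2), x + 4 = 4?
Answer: -8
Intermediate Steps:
x = 0 (x = -4 + 4 = 0)
N = 5 (N = 5 + 0 = 5)
s = -9 (s = -9 + 2*(6 - 3*2) = -9 + 2*(6 - 6) = -9 + 2*0 = -9 + 0 = -9)
u = 1 (u = (5 - 2*(-3 + 5))**2 = (5 - 2*2)**2 = (5 - 4)**2 = 1**2 = 1)
s + u = -9 + 1 = -8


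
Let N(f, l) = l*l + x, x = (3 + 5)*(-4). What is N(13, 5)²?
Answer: 49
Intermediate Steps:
x = -32 (x = 8*(-4) = -32)
N(f, l) = -32 + l² (N(f, l) = l*l - 32 = l² - 32 = -32 + l²)
N(13, 5)² = (-32 + 5²)² = (-32 + 25)² = (-7)² = 49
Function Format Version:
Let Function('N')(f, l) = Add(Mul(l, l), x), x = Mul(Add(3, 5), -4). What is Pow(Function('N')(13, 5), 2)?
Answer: 49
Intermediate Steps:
x = -32 (x = Mul(8, -4) = -32)
Function('N')(f, l) = Add(-32, Pow(l, 2)) (Function('N')(f, l) = Add(Mul(l, l), -32) = Add(Pow(l, 2), -32) = Add(-32, Pow(l, 2)))
Pow(Function('N')(13, 5), 2) = Pow(Add(-32, Pow(5, 2)), 2) = Pow(Add(-32, 25), 2) = Pow(-7, 2) = 49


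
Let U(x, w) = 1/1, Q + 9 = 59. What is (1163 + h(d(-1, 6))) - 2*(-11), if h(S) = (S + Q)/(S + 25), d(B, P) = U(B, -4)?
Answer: 30861/26 ≈ 1187.0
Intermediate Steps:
Q = 50 (Q = -9 + 59 = 50)
U(x, w) = 1
d(B, P) = 1
h(S) = (50 + S)/(25 + S) (h(S) = (S + 50)/(S + 25) = (50 + S)/(25 + S))
(1163 + h(d(-1, 6))) - 2*(-11) = (1163 + (50 + 1)/(25 + 1)) - 2*(-11) = (1163 + 51/26) + 22 = 30289/26 + 22 = 30861/26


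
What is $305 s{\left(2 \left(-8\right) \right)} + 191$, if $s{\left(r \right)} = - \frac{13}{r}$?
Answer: $\frac{7021}{16} \approx 438.81$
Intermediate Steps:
$305 s{\left(2 \left(-8\right) \right)} + 191 = 305 \left(- \frac{13}{2 \left(-8\right)}\right) + 191 = 305 \left(- \frac{13}{-16}\right) + 191 = 305 \left(\left(-13\right) \left(- \frac{1}{16}\right)\right) + 191 = 305 \cdot \frac{13}{16} + 191 = \frac{3965}{16} + 191 = \frac{7021}{16}$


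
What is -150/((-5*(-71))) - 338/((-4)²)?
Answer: -12239/568 ≈ -21.548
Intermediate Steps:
-150/((-5*(-71))) - 338/((-4)²) = -150/355 - 338/16 = -150*1/355 - 338*1/16 = -30/71 - 169/8 = -12239/568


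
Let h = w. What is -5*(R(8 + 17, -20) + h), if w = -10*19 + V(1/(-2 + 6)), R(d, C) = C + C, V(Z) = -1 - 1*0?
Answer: 1155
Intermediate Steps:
V(Z) = -1 (V(Z) = -1 + 0 = -1)
R(d, C) = 2*C
w = -191 (w = -10*19 - 1 = -190 - 1 = -191)
h = -191
-5*(R(8 + 17, -20) + h) = -5*(2*(-20) - 191) = -5*(-40 - 191) = -5*(-231) = 1155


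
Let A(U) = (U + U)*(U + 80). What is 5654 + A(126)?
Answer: 57566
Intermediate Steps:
A(U) = 2*U*(80 + U) (A(U) = (2*U)*(80 + U) = 2*U*(80 + U))
5654 + A(126) = 5654 + 2*126*(80 + 126) = 5654 + 2*126*206 = 5654 + 51912 = 57566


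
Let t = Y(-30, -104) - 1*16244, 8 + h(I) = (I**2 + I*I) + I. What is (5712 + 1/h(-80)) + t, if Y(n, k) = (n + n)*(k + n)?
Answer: -31678303/12712 ≈ -2492.0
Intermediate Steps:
Y(n, k) = 2*n*(k + n) (Y(n, k) = (2*n)*(k + n) = 2*n*(k + n))
h(I) = -8 + I + 2*I**2 (h(I) = -8 + ((I**2 + I*I) + I) = -8 + ((I**2 + I**2) + I) = -8 + (2*I**2 + I) = -8 + (I + 2*I**2) = -8 + I + 2*I**2)
t = -8204 (t = 2*(-30)*(-104 - 30) - 1*16244 = 2*(-30)*(-134) - 16244 = 8040 - 16244 = -8204)
(5712 + 1/h(-80)) + t = (5712 + 1/(-8 - 80 + 2*(-80)**2)) - 8204 = (5712 + 1/(-8 - 80 + 2*6400)) - 8204 = (5712 + 1/(-8 - 80 + 12800)) - 8204 = (5712 + 1/12712) - 8204 = 72610945/12712 - 8204 = -31678303/12712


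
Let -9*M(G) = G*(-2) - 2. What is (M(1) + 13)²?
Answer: 14641/81 ≈ 180.75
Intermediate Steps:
M(G) = 2/9 + 2*G/9 (M(G) = -(G*(-2) - 2)/9 = -(-2*G - 2)/9 = -(-2 - 2*G)/9 = 2/9 + 2*G/9)
(M(1) + 13)² = ((2/9 + (2/9)*1) + 13)² = ((2/9 + 2/9) + 13)² = (4/9 + 13)² = (121/9)² = 14641/81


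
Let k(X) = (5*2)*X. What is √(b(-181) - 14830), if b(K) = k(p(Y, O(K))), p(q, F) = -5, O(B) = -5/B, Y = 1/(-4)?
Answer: 4*I*√930 ≈ 121.98*I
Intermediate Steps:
Y = -¼ ≈ -0.25000
k(X) = 10*X
b(K) = -50 (b(K) = 10*(-5) = -50)
√(b(-181) - 14830) = √(-50 - 14830) = √(-14880) = 4*I*√930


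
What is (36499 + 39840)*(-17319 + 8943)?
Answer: -639415464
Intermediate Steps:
(36499 + 39840)*(-17319 + 8943) = 76339*(-8376) = -639415464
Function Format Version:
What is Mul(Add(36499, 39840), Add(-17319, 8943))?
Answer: -639415464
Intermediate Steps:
Mul(Add(36499, 39840), Add(-17319, 8943)) = Mul(76339, -8376) = -639415464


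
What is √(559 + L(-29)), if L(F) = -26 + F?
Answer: 6*√14 ≈ 22.450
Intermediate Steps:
√(559 + L(-29)) = √(559 + (-26 - 29)) = √(559 - 55) = √504 = 6*√14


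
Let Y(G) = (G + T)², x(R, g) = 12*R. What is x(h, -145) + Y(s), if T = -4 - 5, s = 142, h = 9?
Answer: 17797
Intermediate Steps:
T = -9
Y(G) = (-9 + G)² (Y(G) = (G - 9)² = (-9 + G)²)
x(h, -145) + Y(s) = 12*9 + (-9 + 142)² = 108 + 133² = 108 + 17689 = 17797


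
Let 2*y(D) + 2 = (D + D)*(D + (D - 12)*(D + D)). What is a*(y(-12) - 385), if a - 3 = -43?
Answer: 286160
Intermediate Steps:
a = -40 (a = 3 - 43 = -40)
y(D) = -1 + D*(D + 2*D*(-12 + D)) (y(D) = -1 + ((D + D)*(D + (D - 12)*(D + D)))/2 = -1 + ((2*D)*(D + (-12 + D)*(2*D)))/2 = -1 + ((2*D)*(D + 2*D*(-12 + D)))/2 = -1 + (2*D*(D + 2*D*(-12 + D)))/2 = -1 + D*(D + 2*D*(-12 + D)))
a*(y(-12) - 385) = -40*((-1 - 23*(-12)² + 2*(-12)³) - 385) = -40*((-1 - 23*144 + 2*(-1728)) - 385) = -40*((-1 - 3312 - 3456) - 385) = -40*(-6769 - 385) = -40*(-7154) = 286160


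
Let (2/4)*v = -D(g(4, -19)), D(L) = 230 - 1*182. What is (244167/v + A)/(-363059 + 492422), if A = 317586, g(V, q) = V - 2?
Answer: 10081363/4139616 ≈ 2.4353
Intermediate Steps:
g(V, q) = -2 + V
D(L) = 48 (D(L) = 230 - 182 = 48)
v = -96 (v = 2*(-1*48) = 2*(-48) = -96)
(244167/v + A)/(-363059 + 492422) = (244167/(-96) + 317586)/(-363059 + 492422) = (244167*(-1/96) + 317586)/129363 = (-81389/32 + 317586)*(1/129363) = (10081363/32)*(1/129363) = 10081363/4139616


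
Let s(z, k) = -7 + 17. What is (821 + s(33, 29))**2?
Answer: 690561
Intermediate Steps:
s(z, k) = 10
(821 + s(33, 29))**2 = (821 + 10)**2 = 831**2 = 690561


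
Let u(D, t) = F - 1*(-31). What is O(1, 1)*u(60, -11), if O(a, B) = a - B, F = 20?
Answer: 0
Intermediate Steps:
u(D, t) = 51 (u(D, t) = 20 - 1*(-31) = 20 + 31 = 51)
O(1, 1)*u(60, -11) = (1 - 1*1)*51 = (1 - 1)*51 = 0*51 = 0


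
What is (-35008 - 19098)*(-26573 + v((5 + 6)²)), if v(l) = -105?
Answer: 1443439868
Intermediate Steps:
(-35008 - 19098)*(-26573 + v((5 + 6)²)) = (-35008 - 19098)*(-26573 - 105) = -54106*(-26678) = 1443439868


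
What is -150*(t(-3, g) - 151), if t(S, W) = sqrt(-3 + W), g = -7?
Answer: 22650 - 150*I*sqrt(10) ≈ 22650.0 - 474.34*I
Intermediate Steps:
-150*(t(-3, g) - 151) = -150*(sqrt(-3 - 7) - 151) = -150*(sqrt(-10) - 151) = -150*(I*sqrt(10) - 151) = -150*(-151 + I*sqrt(10)) = 22650 - 150*I*sqrt(10)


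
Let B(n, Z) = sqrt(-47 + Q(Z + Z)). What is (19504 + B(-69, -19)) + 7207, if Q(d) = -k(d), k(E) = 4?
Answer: 26711 + I*sqrt(51) ≈ 26711.0 + 7.1414*I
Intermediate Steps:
Q(d) = -4 (Q(d) = -1*4 = -4)
B(n, Z) = I*sqrt(51) (B(n, Z) = sqrt(-47 - 4) = sqrt(-51) = I*sqrt(51))
(19504 + B(-69, -19)) + 7207 = (19504 + I*sqrt(51)) + 7207 = 26711 + I*sqrt(51)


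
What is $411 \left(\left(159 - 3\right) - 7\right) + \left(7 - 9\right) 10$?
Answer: $61219$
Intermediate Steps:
$411 \left(\left(159 - 3\right) - 7\right) + \left(7 - 9\right) 10 = 411 \left(156 - 7\right) - 20 = 411 \cdot 149 - 20 = 61239 - 20 = 61219$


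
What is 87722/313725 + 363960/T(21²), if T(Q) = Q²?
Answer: 540097174/251084575 ≈ 2.1511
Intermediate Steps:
87722/313725 + 363960/T(21²) = 87722/313725 + 363960/((21²)²) = 87722*(1/313725) + 363960/(441²) = 87722/313725 + 363960/194481 = 87722/313725 + 363960*(1/194481) = 87722/313725 + 13480/7203 = 540097174/251084575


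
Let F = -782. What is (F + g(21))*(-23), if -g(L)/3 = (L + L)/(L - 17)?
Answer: 37421/2 ≈ 18711.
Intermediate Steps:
g(L) = -6*L/(-17 + L) (g(L) = -3*(L + L)/(L - 17) = -3*2*L/(-17 + L) = -6*L/(-17 + L))
(F + g(21))*(-23) = (-782 - 6*21/(-17 + 21))*(-23) = (-782 - 6*21/4)*(-23) = (-782 - 6*21*1/4)*(-23) = (-782 - 63/2)*(-23) = -1627/2*(-23) = 37421/2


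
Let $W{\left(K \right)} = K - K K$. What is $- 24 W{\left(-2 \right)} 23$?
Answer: $3312$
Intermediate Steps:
$W{\left(K \right)} = K - K^{2}$
$- 24 W{\left(-2 \right)} 23 = - 24 \left(- 2 \left(1 - -2\right)\right) 23 = - 24 \left(- 2 \left(1 + 2\right)\right) 23 = - 24 \left(\left(-2\right) 3\right) 23 = \left(-24\right) \left(-6\right) 23 = 144 \cdot 23 = 3312$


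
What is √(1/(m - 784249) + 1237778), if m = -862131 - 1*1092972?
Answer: √2322086808339018490/1369676 ≈ 1112.6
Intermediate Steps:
m = -1955103 (m = -862131 - 1092972 = -1955103)
√(1/(m - 784249) + 1237778) = √(1/(-1955103 - 784249) + 1237778) = √(1/(-2739352) + 1237778) = √(-1/2739352 + 1237778) = √(3390709639855/2739352) = √2322086808339018490/1369676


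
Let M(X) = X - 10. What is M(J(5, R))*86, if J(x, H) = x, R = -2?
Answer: -430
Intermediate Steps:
M(X) = -10 + X
M(J(5, R))*86 = (-10 + 5)*86 = -5*86 = -430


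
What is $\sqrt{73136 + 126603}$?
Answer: $\sqrt{199739} \approx 446.92$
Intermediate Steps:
$\sqrt{73136 + 126603} = \sqrt{199739}$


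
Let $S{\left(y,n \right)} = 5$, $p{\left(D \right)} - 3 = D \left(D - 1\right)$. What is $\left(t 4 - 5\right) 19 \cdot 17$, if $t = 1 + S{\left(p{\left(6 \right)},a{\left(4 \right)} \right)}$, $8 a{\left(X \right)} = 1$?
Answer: $6137$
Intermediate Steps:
$a{\left(X \right)} = \frac{1}{8}$ ($a{\left(X \right)} = \frac{1}{8} \cdot 1 = \frac{1}{8}$)
$p{\left(D \right)} = 3 + D \left(-1 + D\right)$ ($p{\left(D \right)} = 3 + D \left(D - 1\right) = 3 + D \left(-1 + D\right)$)
$t = 6$ ($t = 1 + 5 = 6$)
$\left(t 4 - 5\right) 19 \cdot 17 = \left(6 \cdot 4 - 5\right) 19 \cdot 17 = \left(24 - 5\right) 19 \cdot 17 = 19 \cdot 19 \cdot 17 = 361 \cdot 17 = 6137$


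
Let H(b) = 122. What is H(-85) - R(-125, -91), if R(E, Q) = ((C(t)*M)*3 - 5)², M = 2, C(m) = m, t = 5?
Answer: -503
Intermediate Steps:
R(E, Q) = 625 (R(E, Q) = ((5*2)*3 - 5)² = (10*3 - 5)² = (30 - 5)² = 25² = 625)
H(-85) - R(-125, -91) = 122 - 1*625 = 122 - 625 = -503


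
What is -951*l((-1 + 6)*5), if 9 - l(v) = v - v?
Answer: -8559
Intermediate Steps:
l(v) = 9 (l(v) = 9 - (v - v) = 9 - 1*0 = 9 + 0 = 9)
-951*l((-1 + 6)*5) = -951*9 = -8559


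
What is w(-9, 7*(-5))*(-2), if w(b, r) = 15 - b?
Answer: -48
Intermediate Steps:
w(-9, 7*(-5))*(-2) = (15 - 1*(-9))*(-2) = (15 + 9)*(-2) = 24*(-2) = -48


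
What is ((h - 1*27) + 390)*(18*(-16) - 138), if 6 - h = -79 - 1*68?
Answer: -219816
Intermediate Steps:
h = 153 (h = 6 - (-79 - 1*68) = 6 - (-79 - 68) = 6 - 1*(-147) = 6 + 147 = 153)
((h - 1*27) + 390)*(18*(-16) - 138) = ((153 - 1*27) + 390)*(18*(-16) - 138) = ((153 - 27) + 390)*(-288 - 138) = (126 + 390)*(-426) = 516*(-426) = -219816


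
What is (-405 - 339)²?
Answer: 553536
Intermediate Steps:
(-405 - 339)² = (-744)² = 553536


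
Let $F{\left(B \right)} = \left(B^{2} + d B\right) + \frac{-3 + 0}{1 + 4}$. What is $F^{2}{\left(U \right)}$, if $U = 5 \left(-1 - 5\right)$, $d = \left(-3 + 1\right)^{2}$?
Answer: $\frac{15186609}{25} \approx 6.0746 \cdot 10^{5}$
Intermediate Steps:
$d = 4$ ($d = \left(-2\right)^{2} = 4$)
$U = -30$ ($U = 5 \left(-6\right) = -30$)
$F{\left(B \right)} = - \frac{3}{5} + B^{2} + 4 B$ ($F{\left(B \right)} = \left(B^{2} + 4 B\right) + \frac{-3 + 0}{1 + 4} = \left(B^{2} + 4 B\right) - \frac{3}{5} = - \frac{3}{5} + B^{2} + 4 B$)
$F^{2}{\left(U \right)} = \left(- \frac{3}{5} + \left(-30\right)^{2} + 4 \left(-30\right)\right)^{2} = \left(- \frac{3}{5} + 900 - 120\right)^{2} = \left(\frac{3897}{5}\right)^{2} = \frac{15186609}{25}$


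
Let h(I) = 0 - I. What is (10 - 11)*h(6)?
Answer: 6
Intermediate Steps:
h(I) = -I
(10 - 11)*h(6) = (10 - 11)*(-1*6) = -1*(-6) = 6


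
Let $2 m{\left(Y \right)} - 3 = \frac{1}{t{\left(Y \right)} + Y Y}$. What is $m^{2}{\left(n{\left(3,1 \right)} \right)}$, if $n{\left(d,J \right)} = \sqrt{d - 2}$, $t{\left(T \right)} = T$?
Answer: $\frac{49}{16} \approx 3.0625$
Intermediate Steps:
$n{\left(d,J \right)} = \sqrt{-2 + d}$
$m{\left(Y \right)} = \frac{3}{2} + \frac{1}{2 \left(Y + Y^{2}\right)}$ ($m{\left(Y \right)} = \frac{3}{2} + \frac{1}{2 \left(Y + Y Y\right)} = \frac{3}{2} + \frac{1}{2 \left(Y + Y^{2}\right)}$)
$m^{2}{\left(n{\left(3,1 \right)} \right)} = \left(\frac{1 + 3 \sqrt{-2 + 3} + 3 \left(\sqrt{-2 + 3}\right)^{2}}{2 \sqrt{-2 + 3} \left(1 + \sqrt{-2 + 3}\right)}\right)^{2} = \left(\frac{1 + 3 \sqrt{1} + 3 \left(\sqrt{1}\right)^{2}}{2 \sqrt{1} \left(1 + \sqrt{1}\right)}\right)^{2} = \left(\frac{1 + 3 \cdot 1 + 3 \cdot 1^{2}}{2 \cdot 1 \left(1 + 1\right)}\right)^{2} = \left(\frac{1}{2} \cdot 1 \cdot \frac{1}{2} \left(1 + 3 + 3 \cdot 1\right)\right)^{2} = \left(\frac{1}{2} \cdot 1 \cdot \frac{1}{2} \left(1 + 3 + 3\right)\right)^{2} = \left(\frac{1}{2} \cdot 1 \cdot \frac{1}{2} \cdot 7\right)^{2} = \left(\frac{7}{4}\right)^{2} = \frac{49}{16}$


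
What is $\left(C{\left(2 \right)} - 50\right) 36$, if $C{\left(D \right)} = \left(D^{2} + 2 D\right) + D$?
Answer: $-1440$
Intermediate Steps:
$C{\left(D \right)} = D^{2} + 3 D$
$\left(C{\left(2 \right)} - 50\right) 36 = \left(2 \left(3 + 2\right) - 50\right) 36 = \left(2 \cdot 5 - 50\right) 36 = \left(10 - 50\right) 36 = \left(-40\right) 36 = -1440$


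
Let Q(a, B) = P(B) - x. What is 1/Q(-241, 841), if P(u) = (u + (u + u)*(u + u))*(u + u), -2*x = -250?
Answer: 1/4760001005 ≈ 2.1008e-10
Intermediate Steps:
x = 125 (x = -½*(-250) = 125)
P(u) = 2*u*(u + 4*u²) (P(u) = (u + (2*u)*(2*u))*(2*u) = (u + 4*u²)*(2*u) = 2*u*(u + 4*u²))
Q(a, B) = -125 + B²*(2 + 8*B) (Q(a, B) = B²*(2 + 8*B) - 1*125 = B²*(2 + 8*B) - 125 = -125 + B²*(2 + 8*B))
1/Q(-241, 841) = 1/(-125 + 841²*(2 + 8*841)) = 1/(-125 + 707281*(2 + 6728)) = 1/(-125 + 707281*6730) = 1/(-125 + 4760001130) = 1/4760001005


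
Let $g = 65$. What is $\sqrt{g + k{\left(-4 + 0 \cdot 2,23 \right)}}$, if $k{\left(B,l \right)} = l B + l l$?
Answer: $\sqrt{502} \approx 22.405$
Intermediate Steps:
$k{\left(B,l \right)} = l^{2} + B l$ ($k{\left(B,l \right)} = B l + l^{2} = l^{2} + B l$)
$\sqrt{g + k{\left(-4 + 0 \cdot 2,23 \right)}} = \sqrt{65 + 23 \left(\left(-4 + 0 \cdot 2\right) + 23\right)} = \sqrt{65 + 23 \left(\left(-4 + 0\right) + 23\right)} = \sqrt{65 + 23 \left(-4 + 23\right)} = \sqrt{65 + 23 \cdot 19} = \sqrt{65 + 437} = \sqrt{502}$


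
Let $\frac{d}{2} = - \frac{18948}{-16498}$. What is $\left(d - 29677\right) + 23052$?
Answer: $- \frac{54630677}{8249} \approx -6622.7$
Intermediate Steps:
$d = \frac{18948}{8249}$ ($d = 2 \left(- \frac{18948}{-16498}\right) = 2 \left(\left(-18948\right) \left(- \frac{1}{16498}\right)\right) = 2 \cdot \frac{9474}{8249} = \frac{18948}{8249} \approx 2.297$)
$\left(d - 29677\right) + 23052 = \left(\frac{18948}{8249} - 29677\right) + 23052 = - \frac{244786625}{8249} + 23052 = - \frac{54630677}{8249}$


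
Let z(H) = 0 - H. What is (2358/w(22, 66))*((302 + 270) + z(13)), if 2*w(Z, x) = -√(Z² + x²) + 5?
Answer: -292916/107 - 6444152*√10/535 ≈ -40828.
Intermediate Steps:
z(H) = -H
w(Z, x) = 5/2 - √(Z² + x²)/2 (w(Z, x) = (-√(Z² + x²) + 5)/2 = (5 - √(Z² + x²))/2 = 5/2 - √(Z² + x²)/2)
(2358/w(22, 66))*((302 + 270) + z(13)) = (2358/(5/2 - √(22² + 66²)/2))*((302 + 270) - 1*13) = (2358/(5/2 - √(484 + 4356)/2))*(572 - 13) = (2358/(5/2 - 11*√10))*559 = 1318122/(5/2 - 11*√10)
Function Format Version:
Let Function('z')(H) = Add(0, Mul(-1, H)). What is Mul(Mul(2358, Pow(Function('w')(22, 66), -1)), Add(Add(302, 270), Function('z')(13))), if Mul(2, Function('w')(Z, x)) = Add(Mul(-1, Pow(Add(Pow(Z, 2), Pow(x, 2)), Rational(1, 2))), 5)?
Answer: Add(Rational(-292916, 107), Mul(Rational(-6444152, 535), Pow(10, Rational(1, 2)))) ≈ -40828.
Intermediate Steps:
Function('z')(H) = Mul(-1, H)
Function('w')(Z, x) = Add(Rational(5, 2), Mul(Rational(-1, 2), Pow(Add(Pow(Z, 2), Pow(x, 2)), Rational(1, 2)))) (Function('w')(Z, x) = Mul(Rational(1, 2), Add(Mul(-1, Pow(Add(Pow(Z, 2), Pow(x, 2)), Rational(1, 2))), 5)) = Mul(Rational(1, 2), Add(5, Mul(-1, Pow(Add(Pow(Z, 2), Pow(x, 2)), Rational(1, 2))))) = Add(Rational(5, 2), Mul(Rational(-1, 2), Pow(Add(Pow(Z, 2), Pow(x, 2)), Rational(1, 2)))))
Mul(Mul(2358, Pow(Function('w')(22, 66), -1)), Add(Add(302, 270), Function('z')(13))) = Mul(Mul(2358, Pow(Add(Rational(5, 2), Mul(Rational(-1, 2), Pow(Add(Pow(22, 2), Pow(66, 2)), Rational(1, 2)))), -1)), Add(Add(302, 270), Mul(-1, 13))) = Mul(Mul(2358, Pow(Add(Rational(5, 2), Mul(Rational(-1, 2), Pow(Add(484, 4356), Rational(1, 2)))), -1)), Add(572, -13)) = Mul(Mul(2358, Pow(Add(Rational(5, 2), Mul(Rational(-1, 2), Pow(4840, Rational(1, 2)))), -1)), 559) = Mul(Mul(2358, Pow(Add(Rational(5, 2), Mul(Rational(-1, 2), Mul(22, Pow(10, Rational(1, 2))))), -1)), 559) = Mul(Mul(2358, Pow(Add(Rational(5, 2), Mul(-11, Pow(10, Rational(1, 2)))), -1)), 559) = Mul(1318122, Pow(Add(Rational(5, 2), Mul(-11, Pow(10, Rational(1, 2)))), -1))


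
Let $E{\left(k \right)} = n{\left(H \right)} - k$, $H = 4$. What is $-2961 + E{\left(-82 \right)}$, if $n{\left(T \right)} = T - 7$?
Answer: $-2882$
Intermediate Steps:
$n{\left(T \right)} = -7 + T$
$E{\left(k \right)} = -3 - k$ ($E{\left(k \right)} = \left(-7 + 4\right) - k = -3 - k$)
$-2961 + E{\left(-82 \right)} = -2961 - -79 = -2961 + \left(-3 + 82\right) = -2961 + 79 = -2882$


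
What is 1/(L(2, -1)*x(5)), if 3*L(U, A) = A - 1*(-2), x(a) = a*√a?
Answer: 3*√5/25 ≈ 0.26833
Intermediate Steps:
x(a) = a^(3/2)
L(U, A) = ⅔ + A/3 (L(U, A) = (A - 1*(-2))/3 = (A + 2)/3 = (2 + A)/3 = ⅔ + A/3)
1/(L(2, -1)*x(5)) = 1/((⅔ + (⅓)*(-1))*5^(3/2)) = 1/((⅔ - ⅓)*(5*√5)) = 1/((5*√5)/3) = 1/(5*√5/3) = 3*√5/25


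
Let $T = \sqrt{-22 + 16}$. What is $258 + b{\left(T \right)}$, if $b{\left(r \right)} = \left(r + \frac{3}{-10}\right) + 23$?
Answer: $\frac{2807}{10} + i \sqrt{6} \approx 280.7 + 2.4495 i$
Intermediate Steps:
$T = i \sqrt{6}$ ($T = \sqrt{-6} = i \sqrt{6} \approx 2.4495 i$)
$b{\left(r \right)} = \frac{227}{10} + r$ ($b{\left(r \right)} = \left(r + 3 \left(- \frac{1}{10}\right)\right) + 23 = \left(r - \frac{3}{10}\right) + 23 = \left(- \frac{3}{10} + r\right) + 23 = \frac{227}{10} + r$)
$258 + b{\left(T \right)} = 258 + \left(\frac{227}{10} + i \sqrt{6}\right) = \frac{2807}{10} + i \sqrt{6}$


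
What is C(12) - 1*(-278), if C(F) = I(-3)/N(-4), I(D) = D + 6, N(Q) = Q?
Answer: 1109/4 ≈ 277.25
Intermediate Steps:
I(D) = 6 + D
C(F) = -¾ (C(F) = (6 - 3)/(-4) = 3*(-¼) = -¾)
C(12) - 1*(-278) = -¾ - 1*(-278) = -¾ + 278 = 1109/4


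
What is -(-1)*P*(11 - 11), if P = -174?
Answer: 0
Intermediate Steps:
-(-1)*P*(11 - 11) = -(-1)*(-174*(11 - 11)) = -(-1)*(-174*0) = -(-1)*0 = -1*0 = 0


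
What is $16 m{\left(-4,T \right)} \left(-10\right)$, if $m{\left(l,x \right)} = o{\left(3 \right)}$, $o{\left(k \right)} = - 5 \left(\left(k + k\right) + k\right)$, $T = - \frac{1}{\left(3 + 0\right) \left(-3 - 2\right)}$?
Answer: $7200$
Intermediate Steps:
$T = \frac{1}{15}$ ($T = - \frac{1}{3 \left(-5\right)} = - \frac{1}{-15} = \left(-1\right) \left(- \frac{1}{15}\right) = \frac{1}{15} \approx 0.066667$)
$o{\left(k \right)} = - 15 k$ ($o{\left(k \right)} = - 5 \left(2 k + k\right) = - 5 \cdot 3 k = - 15 k$)
$m{\left(l,x \right)} = -45$ ($m{\left(l,x \right)} = \left(-15\right) 3 = -45$)
$16 m{\left(-4,T \right)} \left(-10\right) = 16 \left(-45\right) \left(-10\right) = \left(-720\right) \left(-10\right) = 7200$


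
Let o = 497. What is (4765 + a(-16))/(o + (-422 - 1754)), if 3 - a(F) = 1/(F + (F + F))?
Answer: -228865/80592 ≈ -2.8398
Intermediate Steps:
a(F) = 3 - 1/(3*F) (a(F) = 3 - 1/(F + (F + F)) = 3 - 1/(F + 2*F) = 3 - 1/(3*F))
(4765 + a(-16))/(o + (-422 - 1754)) = (4765 + (3 - 1/3/(-16)))/(497 + (-422 - 1754)) = (4765 + (3 - 1/3*(-1/16)))/(497 - 2176) = (4765 + (3 + 1/48))/(-1679) = (4765 + 145/48)*(-1/1679) = (228865/48)*(-1/1679) = -228865/80592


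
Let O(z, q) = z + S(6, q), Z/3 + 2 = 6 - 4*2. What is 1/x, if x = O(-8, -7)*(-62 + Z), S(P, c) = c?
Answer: 1/1110 ≈ 0.00090090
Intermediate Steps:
Z = -12 (Z = -6 + 3*(6 - 4*2) = -6 + 3*(6 - 8) = -6 + 3*(-2) = -6 - 6 = -12)
O(z, q) = q + z (O(z, q) = z + q = q + z)
x = 1110 (x = (-7 - 8)*(-62 - 12) = -15*(-74) = 1110)
1/x = 1/1110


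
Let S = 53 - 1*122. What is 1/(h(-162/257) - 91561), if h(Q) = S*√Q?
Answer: -23531177/2154538868579 + 621*I*√514/2154538868579 ≈ -1.0922e-5 + 6.5346e-9*I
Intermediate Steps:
S = -69 (S = 53 - 122 = -69)
h(Q) = -69*√Q
1/(h(-162/257) - 91561) = 1/(-69*9*I*√514/257 - 91561) = 1/(-621*I*√514/257 - 91561) = 1/(-91561 - 621*I*√514/257)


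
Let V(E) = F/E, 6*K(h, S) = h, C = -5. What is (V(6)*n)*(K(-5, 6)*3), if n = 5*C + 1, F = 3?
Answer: 30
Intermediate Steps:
K(h, S) = h/6
V(E) = 3/E
n = -24 (n = 5*(-5) + 1 = -25 + 1 = -24)
(V(6)*n)*(K(-5, 6)*3) = ((3/6)*(-24))*(((⅙)*(-5))*3) = ((3*(⅙))*(-24))*(-⅚*3) = ((½)*(-24))*(-5/2) = -12*(-5/2) = 30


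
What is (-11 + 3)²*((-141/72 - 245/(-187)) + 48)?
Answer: 1700120/561 ≈ 3030.5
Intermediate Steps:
(-11 + 3)²*((-141/72 - 245/(-187)) + 48) = (-8)²*((-141*1/72 - 245*(-1/187)) + 48) = 64*((-47/24 + 245/187) + 48) = 64*(-2909/4488 + 48) = 64*(212515/4488) = 1700120/561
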